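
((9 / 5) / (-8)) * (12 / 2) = -27 / 20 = -1.35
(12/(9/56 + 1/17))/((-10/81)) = -462672/1045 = -442.75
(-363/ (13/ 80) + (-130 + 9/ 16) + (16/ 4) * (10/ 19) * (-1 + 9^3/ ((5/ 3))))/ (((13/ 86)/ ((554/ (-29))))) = 67998100439/ 372476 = 182557.00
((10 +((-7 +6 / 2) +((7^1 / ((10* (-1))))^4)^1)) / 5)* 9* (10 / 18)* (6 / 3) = 62401 / 5000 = 12.48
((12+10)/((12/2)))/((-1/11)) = -121/3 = -40.33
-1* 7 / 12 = -7 / 12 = -0.58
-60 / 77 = -0.78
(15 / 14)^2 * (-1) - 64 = -12769 / 196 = -65.15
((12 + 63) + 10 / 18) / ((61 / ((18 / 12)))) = 1.86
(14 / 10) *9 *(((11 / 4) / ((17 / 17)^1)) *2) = 693 / 10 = 69.30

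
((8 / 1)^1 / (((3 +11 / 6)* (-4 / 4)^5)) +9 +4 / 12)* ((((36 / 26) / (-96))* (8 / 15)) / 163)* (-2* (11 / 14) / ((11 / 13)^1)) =334 / 496335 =0.00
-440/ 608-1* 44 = -44.72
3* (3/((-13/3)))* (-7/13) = 189/169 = 1.12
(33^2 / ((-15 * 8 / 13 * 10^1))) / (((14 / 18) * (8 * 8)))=-0.24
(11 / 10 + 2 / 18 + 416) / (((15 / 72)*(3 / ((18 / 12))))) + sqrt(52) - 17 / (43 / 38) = 2*sqrt(13) + 3180764 / 3225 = 993.49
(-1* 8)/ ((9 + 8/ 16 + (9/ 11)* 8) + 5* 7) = -176/ 1123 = -0.16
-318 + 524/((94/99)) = 10992/47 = 233.87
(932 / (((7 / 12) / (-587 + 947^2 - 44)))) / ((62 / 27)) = 135308539152 / 217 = 623541655.08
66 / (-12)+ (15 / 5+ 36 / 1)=67 / 2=33.50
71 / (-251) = -71 / 251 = -0.28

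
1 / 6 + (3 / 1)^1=19 / 6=3.17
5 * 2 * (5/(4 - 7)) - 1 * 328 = -1034/3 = -344.67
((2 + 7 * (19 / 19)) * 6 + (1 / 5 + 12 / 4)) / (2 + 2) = 143 / 10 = 14.30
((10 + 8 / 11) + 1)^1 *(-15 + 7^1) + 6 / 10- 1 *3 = -5292 / 55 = -96.22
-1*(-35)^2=-1225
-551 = -551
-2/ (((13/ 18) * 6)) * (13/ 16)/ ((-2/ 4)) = 3/ 4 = 0.75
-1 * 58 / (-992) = 29 / 496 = 0.06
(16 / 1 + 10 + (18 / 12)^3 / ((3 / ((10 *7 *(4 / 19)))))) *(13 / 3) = 10517 / 57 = 184.51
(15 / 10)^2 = 9 / 4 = 2.25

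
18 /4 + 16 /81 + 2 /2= 923 /162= 5.70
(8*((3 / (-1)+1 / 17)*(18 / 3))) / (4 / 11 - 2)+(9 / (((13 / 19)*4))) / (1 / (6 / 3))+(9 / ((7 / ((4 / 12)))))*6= 885715 / 9282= 95.42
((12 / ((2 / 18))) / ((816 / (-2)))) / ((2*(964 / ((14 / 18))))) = -7 / 65552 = -0.00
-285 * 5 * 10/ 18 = -791.67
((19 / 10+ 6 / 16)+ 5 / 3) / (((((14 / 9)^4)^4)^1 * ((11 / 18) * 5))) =239039604361887489 / 217795333780937113600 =0.00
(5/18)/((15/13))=13/54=0.24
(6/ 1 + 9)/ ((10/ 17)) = 51/ 2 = 25.50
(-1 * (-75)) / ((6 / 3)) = 37.50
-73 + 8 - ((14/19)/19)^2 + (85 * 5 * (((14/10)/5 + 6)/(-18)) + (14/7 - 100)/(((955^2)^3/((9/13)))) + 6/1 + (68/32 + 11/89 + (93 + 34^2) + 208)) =10310842974743547615434668739849/8235699438883401966911625000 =1251.97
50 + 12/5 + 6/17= 4484/85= 52.75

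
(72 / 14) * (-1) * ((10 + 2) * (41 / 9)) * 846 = -1664928 / 7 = -237846.86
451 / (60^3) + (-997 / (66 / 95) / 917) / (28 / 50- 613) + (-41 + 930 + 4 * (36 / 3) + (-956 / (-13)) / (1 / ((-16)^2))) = 8570620644645384191 / 433673296056000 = 19762.85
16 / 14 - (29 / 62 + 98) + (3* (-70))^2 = 19097161 / 434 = 44002.68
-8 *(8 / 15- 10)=1136 / 15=75.73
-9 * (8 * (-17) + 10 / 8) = 4851 / 4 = 1212.75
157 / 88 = 1.78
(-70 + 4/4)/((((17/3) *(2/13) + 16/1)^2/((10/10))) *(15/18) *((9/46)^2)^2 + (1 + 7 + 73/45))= -1174761324360/169741475531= -6.92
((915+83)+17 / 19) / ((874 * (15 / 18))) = 56937 / 41515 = 1.37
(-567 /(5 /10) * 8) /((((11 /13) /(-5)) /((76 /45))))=90536.73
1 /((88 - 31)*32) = 1 /1824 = 0.00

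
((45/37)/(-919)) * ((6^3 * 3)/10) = -2916/34003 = -0.09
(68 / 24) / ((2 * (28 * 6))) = 17 / 2016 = 0.01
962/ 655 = 1.47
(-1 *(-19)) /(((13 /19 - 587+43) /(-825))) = 99275 /3441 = 28.85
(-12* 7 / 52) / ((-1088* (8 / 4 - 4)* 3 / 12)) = -21 / 7072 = -0.00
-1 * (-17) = 17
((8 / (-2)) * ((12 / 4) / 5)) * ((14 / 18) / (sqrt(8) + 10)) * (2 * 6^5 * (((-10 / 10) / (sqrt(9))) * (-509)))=-12313728 / 23 + 12313728 * sqrt(2) / 115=-383951.29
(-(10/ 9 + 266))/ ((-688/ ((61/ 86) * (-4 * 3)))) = -36661/ 11094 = -3.30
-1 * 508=-508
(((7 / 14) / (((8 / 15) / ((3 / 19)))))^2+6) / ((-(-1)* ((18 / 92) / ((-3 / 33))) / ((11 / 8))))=-4266661 / 1108992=-3.85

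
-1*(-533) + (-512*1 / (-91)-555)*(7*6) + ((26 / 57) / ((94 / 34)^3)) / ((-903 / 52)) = -1565910033155245 / 69470357229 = -22540.69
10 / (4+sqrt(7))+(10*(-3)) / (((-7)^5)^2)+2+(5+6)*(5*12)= 1694286543232 / 2542277241 - 10*sqrt(7) / 9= 663.50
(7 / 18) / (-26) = -7 / 468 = -0.01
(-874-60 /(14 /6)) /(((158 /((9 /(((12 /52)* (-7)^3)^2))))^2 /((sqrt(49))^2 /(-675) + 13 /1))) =-392402063807 /408161911916308725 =-0.00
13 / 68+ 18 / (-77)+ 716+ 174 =4659817 / 5236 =889.96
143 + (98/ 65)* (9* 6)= 14587/ 65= 224.42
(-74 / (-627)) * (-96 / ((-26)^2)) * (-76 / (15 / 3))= 0.25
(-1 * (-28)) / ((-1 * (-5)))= 28 / 5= 5.60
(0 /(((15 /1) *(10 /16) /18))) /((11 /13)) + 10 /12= 5 /6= 0.83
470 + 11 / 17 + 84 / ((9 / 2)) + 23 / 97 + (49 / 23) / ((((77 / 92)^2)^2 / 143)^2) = 187058257402498760368 / 1031065514300283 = 181422.28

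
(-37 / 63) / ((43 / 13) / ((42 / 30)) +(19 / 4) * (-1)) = 1924 / 7821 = 0.25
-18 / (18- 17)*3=-54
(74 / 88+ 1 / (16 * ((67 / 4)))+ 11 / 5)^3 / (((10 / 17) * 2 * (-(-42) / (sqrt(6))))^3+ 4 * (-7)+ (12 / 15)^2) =5181525322456796657909 / 452123532122007483628065120+ 11899573537464254700625 * sqrt(6) / 8477316227287640318026221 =0.00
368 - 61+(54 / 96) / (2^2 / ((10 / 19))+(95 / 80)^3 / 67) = 3212824117 / 10462711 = 307.07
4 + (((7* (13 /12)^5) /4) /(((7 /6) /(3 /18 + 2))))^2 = 27.52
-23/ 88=-0.26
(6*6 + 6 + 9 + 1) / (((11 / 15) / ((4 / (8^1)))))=390 / 11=35.45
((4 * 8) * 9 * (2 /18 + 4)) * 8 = 9472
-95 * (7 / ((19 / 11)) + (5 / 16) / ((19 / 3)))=-389.69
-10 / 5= -2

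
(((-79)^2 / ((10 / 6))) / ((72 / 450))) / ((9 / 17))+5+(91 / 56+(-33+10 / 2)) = 1060457 / 24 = 44185.71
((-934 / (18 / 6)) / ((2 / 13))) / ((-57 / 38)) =12142 / 9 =1349.11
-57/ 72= -19/ 24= -0.79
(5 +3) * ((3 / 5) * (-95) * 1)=-456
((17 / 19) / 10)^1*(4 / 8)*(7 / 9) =119 / 3420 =0.03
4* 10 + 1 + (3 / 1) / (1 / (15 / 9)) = 46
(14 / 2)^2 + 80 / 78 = 1951 / 39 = 50.03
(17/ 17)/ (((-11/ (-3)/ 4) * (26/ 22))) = 12/ 13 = 0.92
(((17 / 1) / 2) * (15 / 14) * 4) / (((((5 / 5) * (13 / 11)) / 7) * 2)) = 2805 / 26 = 107.88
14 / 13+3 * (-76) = -2950 / 13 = -226.92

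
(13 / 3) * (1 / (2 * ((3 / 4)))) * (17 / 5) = 442 / 45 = 9.82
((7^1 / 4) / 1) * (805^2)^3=1904905002105109375 / 4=476226250526277343.75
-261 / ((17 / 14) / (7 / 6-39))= 138243 / 17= 8131.94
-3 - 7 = -10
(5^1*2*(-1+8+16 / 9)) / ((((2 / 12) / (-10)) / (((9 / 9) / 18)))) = -7900 / 27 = -292.59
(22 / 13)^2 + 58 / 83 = 49974 / 14027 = 3.56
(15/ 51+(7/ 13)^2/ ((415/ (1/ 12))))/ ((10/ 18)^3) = 1022770719/ 596147500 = 1.72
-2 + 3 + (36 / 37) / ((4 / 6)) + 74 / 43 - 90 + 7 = -125402 / 1591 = -78.82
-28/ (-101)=28/ 101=0.28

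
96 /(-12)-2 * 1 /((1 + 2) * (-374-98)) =-5663 /708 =-8.00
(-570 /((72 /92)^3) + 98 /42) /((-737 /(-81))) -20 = -1330477 /8844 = -150.44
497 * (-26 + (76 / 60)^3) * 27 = -40202827 / 125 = -321622.62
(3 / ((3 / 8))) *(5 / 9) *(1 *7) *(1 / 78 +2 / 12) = 1960 / 351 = 5.58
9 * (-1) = -9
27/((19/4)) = 108/19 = 5.68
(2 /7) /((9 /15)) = 10 /21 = 0.48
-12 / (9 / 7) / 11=-0.85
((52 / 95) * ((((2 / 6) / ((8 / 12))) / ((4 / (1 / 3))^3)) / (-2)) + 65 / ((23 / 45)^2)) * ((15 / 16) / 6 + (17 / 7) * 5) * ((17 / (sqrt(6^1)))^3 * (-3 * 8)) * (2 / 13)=-236813795869667 * sqrt(6) / 153570816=-3777234.37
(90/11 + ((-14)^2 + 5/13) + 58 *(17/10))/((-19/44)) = -867056/1235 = -702.07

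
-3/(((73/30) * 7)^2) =-2700/261121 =-0.01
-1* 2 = -2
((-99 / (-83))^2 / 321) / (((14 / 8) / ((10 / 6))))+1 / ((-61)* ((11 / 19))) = -0.02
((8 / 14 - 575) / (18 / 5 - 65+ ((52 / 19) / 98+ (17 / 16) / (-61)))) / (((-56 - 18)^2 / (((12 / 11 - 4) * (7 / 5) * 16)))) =-467674339328 / 4200100374173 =-0.11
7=7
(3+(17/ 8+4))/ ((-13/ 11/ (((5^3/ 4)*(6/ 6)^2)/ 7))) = -34.47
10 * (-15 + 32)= 170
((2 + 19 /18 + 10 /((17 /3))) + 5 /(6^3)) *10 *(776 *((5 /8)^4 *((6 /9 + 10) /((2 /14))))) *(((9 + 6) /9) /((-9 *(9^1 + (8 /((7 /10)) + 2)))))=-1320814140625 /373574592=-3535.61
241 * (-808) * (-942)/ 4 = 45858444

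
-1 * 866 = -866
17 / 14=1.21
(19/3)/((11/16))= 304/33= 9.21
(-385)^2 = 148225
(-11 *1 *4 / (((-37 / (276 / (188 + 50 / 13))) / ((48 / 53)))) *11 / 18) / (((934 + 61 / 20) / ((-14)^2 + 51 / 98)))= 445933671040 / 2245602524403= 0.20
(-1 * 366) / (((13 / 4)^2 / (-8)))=46848 / 169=277.21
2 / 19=0.11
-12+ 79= 67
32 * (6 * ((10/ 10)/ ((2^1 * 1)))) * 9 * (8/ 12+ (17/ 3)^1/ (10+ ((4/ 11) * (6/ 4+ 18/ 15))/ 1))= 1021.83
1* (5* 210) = 1050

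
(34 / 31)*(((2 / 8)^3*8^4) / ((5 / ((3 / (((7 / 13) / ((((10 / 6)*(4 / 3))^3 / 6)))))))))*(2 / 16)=2828800 / 158193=17.88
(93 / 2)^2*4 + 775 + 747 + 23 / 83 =844216 / 83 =10171.28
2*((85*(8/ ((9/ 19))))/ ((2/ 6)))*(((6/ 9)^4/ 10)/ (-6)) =-20672/ 729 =-28.36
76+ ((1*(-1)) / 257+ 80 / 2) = 29811 / 257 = 116.00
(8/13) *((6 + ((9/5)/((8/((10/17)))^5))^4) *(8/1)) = 26812018137488487907589768370941206881/907698530696224851038161390998126592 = 29.54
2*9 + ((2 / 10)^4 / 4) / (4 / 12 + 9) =1260003 / 70000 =18.00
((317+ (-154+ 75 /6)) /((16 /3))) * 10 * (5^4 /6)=1096875 /32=34277.34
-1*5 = -5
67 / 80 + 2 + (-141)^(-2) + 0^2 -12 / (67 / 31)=-289283071 / 106562160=-2.71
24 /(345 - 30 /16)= 0.07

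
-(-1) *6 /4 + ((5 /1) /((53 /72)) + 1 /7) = 6259 /742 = 8.44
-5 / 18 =-0.28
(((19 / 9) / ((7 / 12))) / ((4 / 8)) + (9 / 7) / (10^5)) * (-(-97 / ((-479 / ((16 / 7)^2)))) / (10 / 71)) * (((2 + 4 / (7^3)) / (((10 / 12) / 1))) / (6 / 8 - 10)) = 462278299550784 / 32579581671875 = 14.19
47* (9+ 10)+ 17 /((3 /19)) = 3002 /3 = 1000.67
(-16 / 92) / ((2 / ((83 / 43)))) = -166 / 989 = -0.17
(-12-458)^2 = 220900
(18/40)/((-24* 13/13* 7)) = -3/1120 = -0.00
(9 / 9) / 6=1 / 6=0.17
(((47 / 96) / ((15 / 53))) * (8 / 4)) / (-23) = -2491 / 16560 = -0.15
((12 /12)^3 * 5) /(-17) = -5 /17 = -0.29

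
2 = 2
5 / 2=2.50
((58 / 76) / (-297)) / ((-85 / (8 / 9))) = 116 / 4316895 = 0.00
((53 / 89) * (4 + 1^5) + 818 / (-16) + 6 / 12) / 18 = -33925 / 12816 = -2.65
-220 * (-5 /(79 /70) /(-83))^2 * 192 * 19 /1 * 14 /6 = -229398400000 /42994249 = -5335.56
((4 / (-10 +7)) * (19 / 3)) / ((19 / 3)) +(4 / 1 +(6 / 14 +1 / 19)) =1256 / 399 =3.15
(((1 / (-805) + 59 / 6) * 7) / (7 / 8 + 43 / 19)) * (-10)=-7218328 / 32913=-219.32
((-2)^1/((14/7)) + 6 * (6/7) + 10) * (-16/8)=-198/7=-28.29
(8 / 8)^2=1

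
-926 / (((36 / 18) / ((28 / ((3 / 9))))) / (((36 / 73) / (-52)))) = 368.84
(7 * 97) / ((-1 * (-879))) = 679 / 879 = 0.77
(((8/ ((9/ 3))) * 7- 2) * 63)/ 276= 175/ 46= 3.80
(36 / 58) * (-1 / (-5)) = 18 / 145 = 0.12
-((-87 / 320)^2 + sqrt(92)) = -2*sqrt(23)-7569 / 102400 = -9.67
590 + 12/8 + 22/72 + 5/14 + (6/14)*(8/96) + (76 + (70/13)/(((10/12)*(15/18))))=5536049/8190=675.95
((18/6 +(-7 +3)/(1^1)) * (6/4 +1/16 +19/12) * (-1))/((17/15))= 755/272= 2.78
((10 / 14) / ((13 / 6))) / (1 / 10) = 300 / 91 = 3.30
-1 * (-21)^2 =-441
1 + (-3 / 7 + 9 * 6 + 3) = 403 / 7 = 57.57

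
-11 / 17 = -0.65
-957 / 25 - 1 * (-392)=8843 / 25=353.72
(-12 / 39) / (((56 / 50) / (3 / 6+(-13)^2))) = -46.57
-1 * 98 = -98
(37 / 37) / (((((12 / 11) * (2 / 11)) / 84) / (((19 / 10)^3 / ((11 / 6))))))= 1584429 / 1000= 1584.43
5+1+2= 8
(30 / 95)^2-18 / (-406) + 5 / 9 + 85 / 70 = 360659 / 188442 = 1.91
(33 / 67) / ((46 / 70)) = 1155 / 1541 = 0.75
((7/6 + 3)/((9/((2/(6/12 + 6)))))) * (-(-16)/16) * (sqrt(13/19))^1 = 50 * sqrt(247)/6669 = 0.12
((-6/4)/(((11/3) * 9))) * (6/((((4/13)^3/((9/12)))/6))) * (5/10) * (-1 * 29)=1720251/2816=610.88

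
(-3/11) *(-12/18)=2/11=0.18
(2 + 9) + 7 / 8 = 95 / 8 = 11.88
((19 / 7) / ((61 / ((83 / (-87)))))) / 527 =-1577 / 19577523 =-0.00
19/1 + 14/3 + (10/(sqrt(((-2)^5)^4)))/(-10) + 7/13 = 966617/39936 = 24.20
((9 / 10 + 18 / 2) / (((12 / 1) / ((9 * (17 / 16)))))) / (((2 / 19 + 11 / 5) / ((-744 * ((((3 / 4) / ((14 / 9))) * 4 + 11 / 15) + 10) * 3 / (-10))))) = 7907496399 / 817600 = 9671.60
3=3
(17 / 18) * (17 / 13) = 289 / 234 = 1.24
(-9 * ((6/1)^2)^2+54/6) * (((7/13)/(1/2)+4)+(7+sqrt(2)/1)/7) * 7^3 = -315815535/13 - 571095 * sqrt(2) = -25101152.99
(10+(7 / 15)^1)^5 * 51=1621612873469 / 253125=6406371.85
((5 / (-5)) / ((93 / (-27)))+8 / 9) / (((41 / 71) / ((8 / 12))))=46718 / 34317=1.36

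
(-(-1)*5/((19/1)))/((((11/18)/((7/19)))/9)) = 5670/3971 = 1.43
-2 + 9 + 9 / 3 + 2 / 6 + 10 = 61 / 3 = 20.33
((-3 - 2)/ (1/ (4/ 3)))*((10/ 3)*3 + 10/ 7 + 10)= -1000/ 7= -142.86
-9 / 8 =-1.12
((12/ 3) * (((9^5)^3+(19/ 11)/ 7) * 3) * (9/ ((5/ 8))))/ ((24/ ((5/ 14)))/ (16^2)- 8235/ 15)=-73053467925295067136/ 1126741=-64836078500112.33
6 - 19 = -13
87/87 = 1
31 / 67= 0.46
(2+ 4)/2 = 3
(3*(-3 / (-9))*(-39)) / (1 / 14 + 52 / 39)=-1638 / 59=-27.76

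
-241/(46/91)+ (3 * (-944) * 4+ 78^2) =-263155/46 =-5720.76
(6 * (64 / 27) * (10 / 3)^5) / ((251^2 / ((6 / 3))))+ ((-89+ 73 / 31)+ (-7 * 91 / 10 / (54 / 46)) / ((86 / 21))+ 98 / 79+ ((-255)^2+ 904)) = 19103406619161765701 / 290190681468180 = 65830.53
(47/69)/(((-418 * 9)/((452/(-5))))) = 10622/648945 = 0.02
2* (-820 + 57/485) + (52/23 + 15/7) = -127697181/78085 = -1635.36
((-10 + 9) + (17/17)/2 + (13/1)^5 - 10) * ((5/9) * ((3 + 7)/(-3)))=-18564125/27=-687560.19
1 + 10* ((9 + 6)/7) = 157/7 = 22.43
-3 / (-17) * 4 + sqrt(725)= 12 / 17 + 5 * sqrt(29)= 27.63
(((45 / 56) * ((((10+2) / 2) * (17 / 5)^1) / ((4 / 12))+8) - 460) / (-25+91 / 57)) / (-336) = -0.05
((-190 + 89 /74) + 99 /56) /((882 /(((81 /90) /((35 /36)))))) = -0.20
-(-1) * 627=627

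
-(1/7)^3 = -1/343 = -0.00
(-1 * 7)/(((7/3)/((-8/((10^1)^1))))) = 12/5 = 2.40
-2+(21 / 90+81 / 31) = 0.85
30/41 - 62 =-2512/41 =-61.27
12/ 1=12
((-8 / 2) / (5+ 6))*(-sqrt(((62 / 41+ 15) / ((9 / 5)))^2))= 13540 / 4059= 3.34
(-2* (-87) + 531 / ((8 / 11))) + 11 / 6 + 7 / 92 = 906.03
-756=-756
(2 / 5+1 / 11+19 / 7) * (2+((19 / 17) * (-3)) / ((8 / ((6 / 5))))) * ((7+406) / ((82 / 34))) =821.69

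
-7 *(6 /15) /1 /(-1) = 14 /5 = 2.80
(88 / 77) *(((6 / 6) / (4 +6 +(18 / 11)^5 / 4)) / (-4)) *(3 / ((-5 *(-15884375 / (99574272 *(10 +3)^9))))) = -5606355059475642920448 / 6362614703125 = -881140116.30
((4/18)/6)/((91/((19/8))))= 19/19656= 0.00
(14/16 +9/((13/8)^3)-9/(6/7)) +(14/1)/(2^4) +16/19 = -970189/166972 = -5.81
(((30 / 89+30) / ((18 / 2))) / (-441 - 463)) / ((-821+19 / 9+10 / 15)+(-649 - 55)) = 0.00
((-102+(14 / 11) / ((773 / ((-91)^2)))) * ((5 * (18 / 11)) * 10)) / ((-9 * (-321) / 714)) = -17882653600 / 10008031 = -1786.83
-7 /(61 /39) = -273 /61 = -4.48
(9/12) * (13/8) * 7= 273/32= 8.53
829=829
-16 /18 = -0.89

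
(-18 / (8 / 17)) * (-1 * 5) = 765 / 4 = 191.25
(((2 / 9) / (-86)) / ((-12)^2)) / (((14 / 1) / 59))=-59 / 780192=-0.00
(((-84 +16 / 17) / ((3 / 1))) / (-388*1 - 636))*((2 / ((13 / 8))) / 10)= 353 / 106080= 0.00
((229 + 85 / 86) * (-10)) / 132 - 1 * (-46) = 54067 / 1892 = 28.58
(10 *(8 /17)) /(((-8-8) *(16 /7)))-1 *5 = -1395 /272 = -5.13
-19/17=-1.12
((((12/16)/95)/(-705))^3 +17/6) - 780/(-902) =3563102211849498647/963501007821000000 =3.70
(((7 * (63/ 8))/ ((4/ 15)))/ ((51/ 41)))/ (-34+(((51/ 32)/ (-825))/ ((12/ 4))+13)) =-74584125/ 9425089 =-7.91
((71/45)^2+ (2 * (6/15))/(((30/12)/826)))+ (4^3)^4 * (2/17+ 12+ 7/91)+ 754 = 91560016005719/447525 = 204591958.00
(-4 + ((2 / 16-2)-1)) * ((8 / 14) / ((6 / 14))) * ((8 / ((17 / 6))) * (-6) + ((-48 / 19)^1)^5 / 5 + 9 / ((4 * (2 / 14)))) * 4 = 67208129703 / 84187366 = 798.32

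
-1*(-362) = 362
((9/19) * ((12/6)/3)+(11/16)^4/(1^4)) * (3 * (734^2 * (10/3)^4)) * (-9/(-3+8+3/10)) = -282592253609375/1546752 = -182700428.78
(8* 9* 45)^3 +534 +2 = 34012224536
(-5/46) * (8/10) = -2/23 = -0.09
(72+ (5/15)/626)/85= 0.85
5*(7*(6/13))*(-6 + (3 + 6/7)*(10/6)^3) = 2490/13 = 191.54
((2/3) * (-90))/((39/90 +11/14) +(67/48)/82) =-8265600/170281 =-48.54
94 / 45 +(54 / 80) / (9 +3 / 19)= 2.16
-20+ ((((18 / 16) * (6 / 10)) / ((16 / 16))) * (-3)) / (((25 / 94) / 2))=-8807 / 250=-35.23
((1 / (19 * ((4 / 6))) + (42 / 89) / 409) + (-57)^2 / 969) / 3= 26909383 / 23515046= 1.14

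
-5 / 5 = -1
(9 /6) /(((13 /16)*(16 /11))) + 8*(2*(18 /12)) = 657 /26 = 25.27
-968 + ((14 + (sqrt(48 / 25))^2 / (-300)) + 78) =-547504 / 625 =-876.01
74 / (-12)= -37 / 6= -6.17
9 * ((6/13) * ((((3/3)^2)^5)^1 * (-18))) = -972/13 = -74.77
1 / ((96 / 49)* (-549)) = -49 / 52704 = -0.00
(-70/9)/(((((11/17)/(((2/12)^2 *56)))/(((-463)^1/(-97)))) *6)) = -3856790/259281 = -14.87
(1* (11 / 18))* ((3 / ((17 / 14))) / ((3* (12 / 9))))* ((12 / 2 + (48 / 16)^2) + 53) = 25.67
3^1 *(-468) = -1404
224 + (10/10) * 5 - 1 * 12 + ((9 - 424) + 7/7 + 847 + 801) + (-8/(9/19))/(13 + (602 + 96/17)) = 137782925/94959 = 1450.97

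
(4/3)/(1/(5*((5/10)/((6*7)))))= 5/63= 0.08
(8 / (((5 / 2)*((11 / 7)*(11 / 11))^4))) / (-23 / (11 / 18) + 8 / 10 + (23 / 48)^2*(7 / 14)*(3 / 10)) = -118013952 / 8276228543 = -0.01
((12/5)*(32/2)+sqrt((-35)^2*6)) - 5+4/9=1523/45+35*sqrt(6)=119.58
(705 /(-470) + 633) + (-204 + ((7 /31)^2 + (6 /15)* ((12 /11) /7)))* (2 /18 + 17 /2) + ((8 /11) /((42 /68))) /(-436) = -2632464343 /2341647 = -1124.19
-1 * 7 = -7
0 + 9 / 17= 9 / 17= 0.53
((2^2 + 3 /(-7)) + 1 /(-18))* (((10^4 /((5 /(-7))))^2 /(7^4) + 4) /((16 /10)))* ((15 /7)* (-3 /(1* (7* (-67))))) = 11075542675 /4504276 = 2458.90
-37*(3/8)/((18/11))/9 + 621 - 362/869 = 619.64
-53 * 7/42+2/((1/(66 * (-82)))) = -64997/6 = -10832.83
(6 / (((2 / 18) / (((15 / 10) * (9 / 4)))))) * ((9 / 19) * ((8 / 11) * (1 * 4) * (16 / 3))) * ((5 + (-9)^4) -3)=1837219968 / 209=8790526.16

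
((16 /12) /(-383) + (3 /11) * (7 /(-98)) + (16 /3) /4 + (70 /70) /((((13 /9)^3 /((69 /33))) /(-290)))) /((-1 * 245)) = 15541528315 /19048767738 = 0.82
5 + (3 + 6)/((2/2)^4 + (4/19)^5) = 34670506/2477123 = 14.00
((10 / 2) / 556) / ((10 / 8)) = 0.01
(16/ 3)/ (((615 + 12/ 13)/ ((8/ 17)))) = 1664/ 408357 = 0.00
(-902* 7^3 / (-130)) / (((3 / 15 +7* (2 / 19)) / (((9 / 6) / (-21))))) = -419881 / 2314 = -181.45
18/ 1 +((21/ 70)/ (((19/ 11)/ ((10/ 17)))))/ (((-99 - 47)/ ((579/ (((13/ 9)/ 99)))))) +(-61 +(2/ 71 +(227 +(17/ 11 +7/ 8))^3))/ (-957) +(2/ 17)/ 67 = -12008263073985766856951/ 950959103786605056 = -12627.53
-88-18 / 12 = -179 / 2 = -89.50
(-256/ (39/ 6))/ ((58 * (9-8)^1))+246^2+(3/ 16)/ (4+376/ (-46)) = 11680900641/ 193024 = 60515.28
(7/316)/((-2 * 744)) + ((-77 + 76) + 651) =305635193/470208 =650.00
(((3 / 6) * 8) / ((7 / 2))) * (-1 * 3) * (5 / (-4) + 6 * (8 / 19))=-582 / 133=-4.38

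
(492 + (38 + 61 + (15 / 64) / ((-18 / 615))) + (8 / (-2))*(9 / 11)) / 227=816245 / 319616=2.55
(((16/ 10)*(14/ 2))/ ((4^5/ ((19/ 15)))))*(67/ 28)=1273/ 38400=0.03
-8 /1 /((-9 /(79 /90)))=316 /405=0.78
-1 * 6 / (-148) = 3 / 74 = 0.04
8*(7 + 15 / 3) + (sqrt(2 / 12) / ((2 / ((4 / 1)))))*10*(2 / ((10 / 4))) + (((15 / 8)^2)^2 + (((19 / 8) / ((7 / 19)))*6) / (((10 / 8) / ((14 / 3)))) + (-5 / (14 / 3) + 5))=8*sqrt(6) / 3 + 36798819 / 143360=263.22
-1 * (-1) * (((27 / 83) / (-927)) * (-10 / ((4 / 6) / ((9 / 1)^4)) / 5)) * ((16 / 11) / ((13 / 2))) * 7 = 13226976 / 1222507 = 10.82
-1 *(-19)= 19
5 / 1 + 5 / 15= 16 / 3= 5.33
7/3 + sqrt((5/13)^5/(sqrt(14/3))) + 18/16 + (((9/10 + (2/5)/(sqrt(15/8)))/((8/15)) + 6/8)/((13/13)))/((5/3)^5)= 243 * sqrt(30)/31250 + 25 * 14^(3/4) * 3^(1/4) * sqrt(65)/30758 + 547181/150000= 3.75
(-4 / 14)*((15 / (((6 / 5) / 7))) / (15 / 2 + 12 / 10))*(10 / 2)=-1250 / 87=-14.37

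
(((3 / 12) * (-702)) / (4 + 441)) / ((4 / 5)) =-351 / 712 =-0.49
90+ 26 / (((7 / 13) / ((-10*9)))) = -29790 / 7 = -4255.71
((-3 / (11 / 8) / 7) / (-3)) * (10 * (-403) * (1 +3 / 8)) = -4030 / 7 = -575.71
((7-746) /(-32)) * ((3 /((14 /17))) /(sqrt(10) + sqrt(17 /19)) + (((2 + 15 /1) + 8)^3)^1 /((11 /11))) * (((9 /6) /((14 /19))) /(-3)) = 14041 * (-4156250 * sqrt(10)-218750 * sqrt(323)-969) /(12544 * (sqrt(323) + 19 * sqrt(10))) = -244869.50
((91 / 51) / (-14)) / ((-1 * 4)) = 13 / 408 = 0.03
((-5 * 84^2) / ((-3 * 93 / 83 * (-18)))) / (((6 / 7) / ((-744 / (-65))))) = -911008 / 117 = -7786.39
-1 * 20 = -20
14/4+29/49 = 401/98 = 4.09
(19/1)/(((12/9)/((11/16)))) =627/64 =9.80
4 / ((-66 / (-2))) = 4 / 33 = 0.12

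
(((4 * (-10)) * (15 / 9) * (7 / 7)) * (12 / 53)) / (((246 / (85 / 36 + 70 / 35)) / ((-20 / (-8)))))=-39250 / 58671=-0.67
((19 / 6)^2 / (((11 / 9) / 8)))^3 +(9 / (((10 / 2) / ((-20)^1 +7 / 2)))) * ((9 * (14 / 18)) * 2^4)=1859698048 / 6655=279443.73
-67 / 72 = -0.93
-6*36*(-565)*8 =976320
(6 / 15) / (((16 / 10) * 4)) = 1 / 16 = 0.06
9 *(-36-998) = -9306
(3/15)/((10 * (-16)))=-1/800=-0.00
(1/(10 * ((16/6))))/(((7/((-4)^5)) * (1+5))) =-32/35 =-0.91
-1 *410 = -410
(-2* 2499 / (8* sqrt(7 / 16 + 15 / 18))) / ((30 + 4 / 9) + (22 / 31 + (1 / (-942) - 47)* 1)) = 218927394* sqrt(183) / 84685507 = 34.97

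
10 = 10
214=214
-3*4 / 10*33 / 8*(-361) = 35739 / 20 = 1786.95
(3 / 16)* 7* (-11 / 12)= -77 / 64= -1.20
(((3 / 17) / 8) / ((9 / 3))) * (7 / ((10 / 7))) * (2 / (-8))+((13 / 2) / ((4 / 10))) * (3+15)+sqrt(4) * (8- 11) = 1558511 / 5440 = 286.49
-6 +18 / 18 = -5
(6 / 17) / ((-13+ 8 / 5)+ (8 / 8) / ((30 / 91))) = -180 / 4267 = -0.04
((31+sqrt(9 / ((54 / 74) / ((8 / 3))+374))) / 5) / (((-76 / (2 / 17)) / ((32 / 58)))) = -248 / 46835 - 48 * sqrt(8198090) / 5188615475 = -0.01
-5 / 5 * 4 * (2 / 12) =-0.67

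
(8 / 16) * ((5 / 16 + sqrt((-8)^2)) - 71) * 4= -1003 / 8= -125.38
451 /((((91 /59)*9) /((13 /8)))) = 26609 /504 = 52.80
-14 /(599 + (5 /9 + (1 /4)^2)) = -288 /12335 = -0.02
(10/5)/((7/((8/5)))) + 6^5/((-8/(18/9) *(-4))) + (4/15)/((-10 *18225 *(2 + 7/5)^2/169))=53805818224/110607525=486.46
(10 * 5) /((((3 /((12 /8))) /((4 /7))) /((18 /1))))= 1800 /7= 257.14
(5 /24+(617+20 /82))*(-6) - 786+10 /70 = -5155175 /1148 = -4490.57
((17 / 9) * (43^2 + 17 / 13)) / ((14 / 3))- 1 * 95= 59508 / 91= 653.93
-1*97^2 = -9409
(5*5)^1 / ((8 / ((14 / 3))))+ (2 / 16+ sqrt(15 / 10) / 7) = sqrt(6) / 14+ 353 / 24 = 14.88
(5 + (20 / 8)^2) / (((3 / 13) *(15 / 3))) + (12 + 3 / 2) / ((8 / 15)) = 561 / 16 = 35.06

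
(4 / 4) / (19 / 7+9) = 7 / 82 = 0.09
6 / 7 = 0.86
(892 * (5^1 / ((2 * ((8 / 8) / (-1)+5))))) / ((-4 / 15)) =-16725 / 8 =-2090.62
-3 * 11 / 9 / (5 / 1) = -11 / 15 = -0.73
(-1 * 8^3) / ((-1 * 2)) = 256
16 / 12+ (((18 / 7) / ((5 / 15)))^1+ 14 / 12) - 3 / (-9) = 443 / 42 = 10.55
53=53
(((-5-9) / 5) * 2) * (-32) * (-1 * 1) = -896 / 5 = -179.20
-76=-76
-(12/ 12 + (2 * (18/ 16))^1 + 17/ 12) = -14/ 3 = -4.67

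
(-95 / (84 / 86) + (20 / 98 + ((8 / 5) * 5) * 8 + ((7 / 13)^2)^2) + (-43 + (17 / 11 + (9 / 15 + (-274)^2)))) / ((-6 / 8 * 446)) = -34638355707847 / 154482593265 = -224.22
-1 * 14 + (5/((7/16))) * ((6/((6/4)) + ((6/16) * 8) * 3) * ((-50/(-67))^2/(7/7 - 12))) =-7439142/345653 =-21.52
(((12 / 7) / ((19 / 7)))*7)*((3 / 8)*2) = 63 / 19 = 3.32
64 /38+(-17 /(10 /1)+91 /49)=2449 /1330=1.84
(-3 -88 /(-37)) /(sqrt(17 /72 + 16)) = -138 * sqrt(2338) /43253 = -0.15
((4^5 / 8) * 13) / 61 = 1664 / 61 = 27.28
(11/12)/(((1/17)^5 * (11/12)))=1419857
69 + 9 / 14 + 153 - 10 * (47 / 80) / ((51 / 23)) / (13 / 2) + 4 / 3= 4150327 / 18564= 223.57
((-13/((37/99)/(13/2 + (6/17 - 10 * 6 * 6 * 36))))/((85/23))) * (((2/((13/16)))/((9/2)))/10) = 1782767536/267325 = 6668.91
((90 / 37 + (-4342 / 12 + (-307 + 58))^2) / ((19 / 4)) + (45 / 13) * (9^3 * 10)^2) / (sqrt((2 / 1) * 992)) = 15137383373845 * sqrt(31) / 20398248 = 4131795.23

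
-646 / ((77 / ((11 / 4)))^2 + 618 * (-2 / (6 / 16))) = 323 / 1256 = 0.26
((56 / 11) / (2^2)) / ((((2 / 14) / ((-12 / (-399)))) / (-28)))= -1568 / 209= -7.50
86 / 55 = 1.56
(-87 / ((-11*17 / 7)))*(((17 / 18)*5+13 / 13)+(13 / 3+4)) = 4669 / 102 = 45.77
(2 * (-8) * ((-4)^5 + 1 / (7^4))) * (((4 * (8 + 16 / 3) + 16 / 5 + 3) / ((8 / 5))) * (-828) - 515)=-513204015.26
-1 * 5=-5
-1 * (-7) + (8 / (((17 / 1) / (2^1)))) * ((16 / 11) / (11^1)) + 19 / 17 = 8.24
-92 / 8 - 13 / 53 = -1245 / 106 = -11.75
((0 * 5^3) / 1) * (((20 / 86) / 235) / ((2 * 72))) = 0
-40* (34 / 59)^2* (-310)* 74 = 1060745600 / 3481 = 304724.39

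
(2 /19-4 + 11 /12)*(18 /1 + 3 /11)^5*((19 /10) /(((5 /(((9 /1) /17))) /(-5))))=668299776839037 /109514680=6102376.20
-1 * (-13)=13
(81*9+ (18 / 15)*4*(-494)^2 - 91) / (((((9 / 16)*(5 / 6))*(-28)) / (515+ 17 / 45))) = -1087250978944 / 23625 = -46021205.46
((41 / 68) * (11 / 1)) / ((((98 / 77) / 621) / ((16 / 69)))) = 89298 / 119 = 750.40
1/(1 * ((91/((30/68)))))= 15/3094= 0.00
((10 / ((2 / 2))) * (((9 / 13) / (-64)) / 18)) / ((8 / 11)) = -55 / 6656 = -0.01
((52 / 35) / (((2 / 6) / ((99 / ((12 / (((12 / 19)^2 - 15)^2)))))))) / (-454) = -5108184081 / 295828670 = -17.27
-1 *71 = -71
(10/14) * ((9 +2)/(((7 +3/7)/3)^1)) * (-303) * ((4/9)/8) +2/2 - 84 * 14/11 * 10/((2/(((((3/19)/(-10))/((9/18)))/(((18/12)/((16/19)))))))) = -17732193/412984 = -42.94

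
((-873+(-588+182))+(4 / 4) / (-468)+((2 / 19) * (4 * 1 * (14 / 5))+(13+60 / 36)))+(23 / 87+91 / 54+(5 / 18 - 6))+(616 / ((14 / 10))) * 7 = 7012994147 / 3868020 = 1813.07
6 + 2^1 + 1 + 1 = 10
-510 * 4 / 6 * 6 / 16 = -255 / 2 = -127.50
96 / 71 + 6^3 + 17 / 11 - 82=106917 / 781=136.90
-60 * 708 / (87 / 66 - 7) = 186912 / 25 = 7476.48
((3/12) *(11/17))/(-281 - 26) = -11/20876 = -0.00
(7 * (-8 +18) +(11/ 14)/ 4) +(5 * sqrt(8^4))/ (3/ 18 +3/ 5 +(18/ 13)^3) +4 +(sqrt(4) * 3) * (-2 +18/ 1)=67964529/ 257704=263.73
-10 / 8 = -5 / 4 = -1.25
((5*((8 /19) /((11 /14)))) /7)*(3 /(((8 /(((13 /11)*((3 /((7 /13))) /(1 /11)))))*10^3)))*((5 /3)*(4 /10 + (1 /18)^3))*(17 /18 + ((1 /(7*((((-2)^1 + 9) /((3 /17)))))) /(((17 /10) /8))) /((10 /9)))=145087345 /21802955328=0.01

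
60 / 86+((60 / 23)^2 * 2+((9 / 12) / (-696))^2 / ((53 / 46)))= 7427673769901 / 519117839872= 14.31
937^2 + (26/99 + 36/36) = 86919056/99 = 877970.26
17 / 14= 1.21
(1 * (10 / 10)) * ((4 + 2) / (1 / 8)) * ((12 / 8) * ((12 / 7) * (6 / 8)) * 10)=6480 / 7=925.71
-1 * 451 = -451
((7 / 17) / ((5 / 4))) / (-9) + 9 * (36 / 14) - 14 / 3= 98744 / 5355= 18.44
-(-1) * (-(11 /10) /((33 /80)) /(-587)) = 8 /1761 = 0.00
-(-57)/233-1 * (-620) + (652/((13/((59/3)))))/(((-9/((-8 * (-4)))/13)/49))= -14050151033/6291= -2233373.24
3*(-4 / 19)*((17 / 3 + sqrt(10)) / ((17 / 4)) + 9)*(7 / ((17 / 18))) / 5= -10.37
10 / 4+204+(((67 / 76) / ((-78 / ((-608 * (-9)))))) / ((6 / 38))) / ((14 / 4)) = 17215 / 182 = 94.59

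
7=7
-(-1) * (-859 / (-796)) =859 / 796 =1.08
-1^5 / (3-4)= 1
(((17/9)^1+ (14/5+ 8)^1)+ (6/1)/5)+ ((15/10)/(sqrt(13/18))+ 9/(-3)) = 9*sqrt(26)/26+ 98/9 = 12.65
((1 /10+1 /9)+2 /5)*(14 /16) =77 /144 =0.53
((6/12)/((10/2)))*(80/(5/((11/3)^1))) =88/15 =5.87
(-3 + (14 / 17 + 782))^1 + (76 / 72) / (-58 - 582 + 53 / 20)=1520879581 / 1950291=779.82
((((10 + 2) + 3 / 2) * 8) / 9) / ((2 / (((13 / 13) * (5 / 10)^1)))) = 3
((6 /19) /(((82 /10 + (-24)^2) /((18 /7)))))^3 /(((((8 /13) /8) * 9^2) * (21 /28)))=0.00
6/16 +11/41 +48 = 48.64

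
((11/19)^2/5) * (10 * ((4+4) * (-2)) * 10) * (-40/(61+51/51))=774400/11191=69.20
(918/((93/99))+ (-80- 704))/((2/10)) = 29950/31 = 966.13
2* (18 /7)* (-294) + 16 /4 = -1508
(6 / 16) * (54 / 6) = 27 / 8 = 3.38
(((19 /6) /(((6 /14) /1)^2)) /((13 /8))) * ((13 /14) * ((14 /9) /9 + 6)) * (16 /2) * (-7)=-7448000 /2187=-3405.58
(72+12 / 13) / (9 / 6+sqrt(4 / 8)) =5688 / 91-1896* sqrt(2) / 91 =33.04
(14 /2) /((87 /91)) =637 /87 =7.32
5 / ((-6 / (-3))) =5 / 2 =2.50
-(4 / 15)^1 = -4 / 15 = -0.27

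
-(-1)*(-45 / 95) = -9 / 19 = -0.47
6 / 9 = 2 / 3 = 0.67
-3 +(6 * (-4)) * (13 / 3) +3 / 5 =-532 / 5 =-106.40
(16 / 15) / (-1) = -16 / 15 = -1.07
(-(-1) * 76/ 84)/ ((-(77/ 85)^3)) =-11668375/ 9587193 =-1.22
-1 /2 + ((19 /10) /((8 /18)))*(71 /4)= 12061 /160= 75.38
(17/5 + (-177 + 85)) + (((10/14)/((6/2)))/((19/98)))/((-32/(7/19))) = -88.61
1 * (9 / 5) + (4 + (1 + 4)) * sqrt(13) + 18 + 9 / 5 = 54.05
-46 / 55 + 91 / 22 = 33 / 10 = 3.30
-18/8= -9/4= -2.25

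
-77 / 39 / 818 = -77 / 31902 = -0.00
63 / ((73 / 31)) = 1953 / 73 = 26.75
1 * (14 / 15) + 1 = 29 / 15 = 1.93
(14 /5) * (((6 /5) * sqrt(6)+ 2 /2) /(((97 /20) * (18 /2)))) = 56 /873+ 112 * sqrt(6) /1455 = 0.25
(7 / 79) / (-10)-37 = -29237 / 790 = -37.01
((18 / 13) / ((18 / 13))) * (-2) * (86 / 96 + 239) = -11515 / 24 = -479.79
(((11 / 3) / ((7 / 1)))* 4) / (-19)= -44 / 399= -0.11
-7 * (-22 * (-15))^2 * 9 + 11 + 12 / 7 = -48024811 / 7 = -6860687.29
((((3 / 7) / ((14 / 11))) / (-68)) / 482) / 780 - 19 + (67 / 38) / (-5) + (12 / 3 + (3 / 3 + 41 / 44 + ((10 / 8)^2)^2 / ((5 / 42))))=494793549295 / 69817075328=7.09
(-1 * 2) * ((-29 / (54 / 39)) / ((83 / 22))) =8294 / 747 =11.10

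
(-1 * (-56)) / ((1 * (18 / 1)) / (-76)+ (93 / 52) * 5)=55328 / 8601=6.43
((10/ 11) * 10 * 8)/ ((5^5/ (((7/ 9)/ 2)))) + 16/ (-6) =-32888/ 12375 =-2.66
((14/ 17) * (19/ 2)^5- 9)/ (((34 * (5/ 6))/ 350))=1819675725/ 2312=787056.97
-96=-96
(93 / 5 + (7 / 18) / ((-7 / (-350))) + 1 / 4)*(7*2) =48251 / 90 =536.12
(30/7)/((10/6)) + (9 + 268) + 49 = 2300/7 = 328.57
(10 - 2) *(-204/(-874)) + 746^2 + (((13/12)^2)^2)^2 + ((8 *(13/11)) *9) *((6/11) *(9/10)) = 63270310993932857569/113680710696960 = 556561.54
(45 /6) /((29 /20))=150 /29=5.17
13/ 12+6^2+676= 8557/ 12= 713.08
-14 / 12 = -7 / 6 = -1.17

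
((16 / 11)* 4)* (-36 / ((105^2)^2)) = -256 / 148561875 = -0.00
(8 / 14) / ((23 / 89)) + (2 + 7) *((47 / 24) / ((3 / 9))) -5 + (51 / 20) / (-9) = 962191 / 19320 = 49.80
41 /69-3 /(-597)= 8228 /13731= 0.60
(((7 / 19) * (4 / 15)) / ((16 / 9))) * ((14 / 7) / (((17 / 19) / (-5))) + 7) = -1491 / 6460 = -0.23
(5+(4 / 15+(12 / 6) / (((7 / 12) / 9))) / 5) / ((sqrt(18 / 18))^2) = 5893 / 525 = 11.22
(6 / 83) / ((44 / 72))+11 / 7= 10799 / 6391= 1.69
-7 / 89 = -0.08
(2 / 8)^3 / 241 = 0.00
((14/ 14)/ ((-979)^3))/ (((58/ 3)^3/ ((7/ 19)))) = -189/ 3478449134631592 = -0.00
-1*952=-952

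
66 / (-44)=-3 / 2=-1.50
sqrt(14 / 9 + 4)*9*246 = 3690*sqrt(2) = 5218.45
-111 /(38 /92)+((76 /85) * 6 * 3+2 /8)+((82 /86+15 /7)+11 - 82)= -622803497 /1944460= -320.30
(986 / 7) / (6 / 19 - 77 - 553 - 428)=-9367 / 70336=-0.13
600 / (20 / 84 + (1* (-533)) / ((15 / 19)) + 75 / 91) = -819000 / 920107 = -0.89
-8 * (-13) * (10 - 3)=728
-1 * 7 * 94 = -658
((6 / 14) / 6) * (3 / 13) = 3 / 182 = 0.02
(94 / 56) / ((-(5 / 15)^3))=-1269 / 28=-45.32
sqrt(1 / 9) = 1 / 3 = 0.33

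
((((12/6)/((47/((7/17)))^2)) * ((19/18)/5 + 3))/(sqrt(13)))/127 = 49 * sqrt(13)/164117655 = 0.00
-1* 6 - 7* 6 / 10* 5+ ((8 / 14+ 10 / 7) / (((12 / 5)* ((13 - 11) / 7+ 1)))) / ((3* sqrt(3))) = -27+ 35* sqrt(3) / 486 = -26.88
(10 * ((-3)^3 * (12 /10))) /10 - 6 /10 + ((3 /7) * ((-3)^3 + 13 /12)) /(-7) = -6157 /196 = -31.41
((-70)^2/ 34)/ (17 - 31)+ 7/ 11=-1806/ 187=-9.66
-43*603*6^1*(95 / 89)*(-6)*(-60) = -5320630800 / 89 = -59782368.54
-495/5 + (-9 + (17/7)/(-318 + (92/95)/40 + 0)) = -228386362/2114539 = -108.01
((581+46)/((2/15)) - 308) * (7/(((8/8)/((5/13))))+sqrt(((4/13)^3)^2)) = 11959.36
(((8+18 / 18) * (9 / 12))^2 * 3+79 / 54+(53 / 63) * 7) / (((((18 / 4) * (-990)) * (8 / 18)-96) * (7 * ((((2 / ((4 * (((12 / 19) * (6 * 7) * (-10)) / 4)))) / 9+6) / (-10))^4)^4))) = -35.21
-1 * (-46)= 46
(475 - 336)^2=19321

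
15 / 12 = 5 / 4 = 1.25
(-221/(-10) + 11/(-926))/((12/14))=178969/6945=25.77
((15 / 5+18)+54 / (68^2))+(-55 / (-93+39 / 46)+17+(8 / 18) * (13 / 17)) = 381716309 / 9800568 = 38.95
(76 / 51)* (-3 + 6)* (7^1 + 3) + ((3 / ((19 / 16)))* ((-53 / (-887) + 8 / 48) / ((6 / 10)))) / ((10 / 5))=38834540 / 859503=45.18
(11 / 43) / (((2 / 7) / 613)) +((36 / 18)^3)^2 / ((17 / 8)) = 846449 / 1462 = 578.97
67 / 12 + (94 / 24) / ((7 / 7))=19 / 2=9.50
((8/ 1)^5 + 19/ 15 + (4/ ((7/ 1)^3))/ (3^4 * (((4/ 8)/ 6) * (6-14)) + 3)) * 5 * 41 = 39170906483/ 5831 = 6717699.62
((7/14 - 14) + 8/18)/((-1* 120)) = 47/432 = 0.11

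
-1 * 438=-438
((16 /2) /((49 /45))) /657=40 /3577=0.01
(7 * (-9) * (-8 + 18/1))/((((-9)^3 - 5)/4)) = 1260/367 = 3.43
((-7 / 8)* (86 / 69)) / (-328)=301 / 90528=0.00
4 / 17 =0.24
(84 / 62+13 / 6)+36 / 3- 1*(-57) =13489 / 186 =72.52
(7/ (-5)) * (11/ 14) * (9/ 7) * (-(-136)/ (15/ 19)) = -42636/ 175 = -243.63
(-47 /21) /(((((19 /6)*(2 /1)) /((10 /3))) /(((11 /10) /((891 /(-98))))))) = 658 /4617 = 0.14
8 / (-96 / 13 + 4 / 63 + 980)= 819 / 99578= 0.01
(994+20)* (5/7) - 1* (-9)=5133/7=733.29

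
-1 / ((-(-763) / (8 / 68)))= -2 / 12971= -0.00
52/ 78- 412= -1234/ 3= -411.33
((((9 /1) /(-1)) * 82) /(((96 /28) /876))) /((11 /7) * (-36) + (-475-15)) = 1319913 /3826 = 344.99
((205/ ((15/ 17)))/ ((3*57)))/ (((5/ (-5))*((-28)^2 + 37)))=-697/ 421173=-0.00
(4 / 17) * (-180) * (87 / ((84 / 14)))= -10440 / 17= -614.12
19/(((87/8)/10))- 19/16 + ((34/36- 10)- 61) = -224551/4176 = -53.77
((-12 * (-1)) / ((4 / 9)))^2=729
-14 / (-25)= 14 / 25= 0.56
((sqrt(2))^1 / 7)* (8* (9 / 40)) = 9* sqrt(2) / 35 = 0.36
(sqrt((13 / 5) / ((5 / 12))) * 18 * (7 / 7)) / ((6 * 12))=sqrt(39) / 10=0.62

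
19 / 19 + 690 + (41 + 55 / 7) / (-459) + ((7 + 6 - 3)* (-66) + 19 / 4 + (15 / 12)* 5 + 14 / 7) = 15670 / 357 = 43.89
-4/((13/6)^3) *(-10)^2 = -86400/2197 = -39.33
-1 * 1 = -1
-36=-36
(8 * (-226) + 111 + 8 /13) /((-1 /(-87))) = -147585.46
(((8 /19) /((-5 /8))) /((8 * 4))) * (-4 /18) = 0.00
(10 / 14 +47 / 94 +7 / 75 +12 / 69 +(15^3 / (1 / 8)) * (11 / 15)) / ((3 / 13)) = 6216675127 / 72450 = 85806.42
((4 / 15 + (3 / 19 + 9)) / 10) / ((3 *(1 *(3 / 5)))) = 1343 / 2565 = 0.52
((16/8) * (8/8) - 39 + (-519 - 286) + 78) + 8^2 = -700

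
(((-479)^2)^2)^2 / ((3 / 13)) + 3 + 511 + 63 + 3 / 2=12008982305078701347142.83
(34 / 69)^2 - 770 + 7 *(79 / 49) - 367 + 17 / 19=-712096613 / 633213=-1124.58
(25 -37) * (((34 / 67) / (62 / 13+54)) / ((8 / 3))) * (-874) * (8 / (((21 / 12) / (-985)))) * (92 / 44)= -315065078640 / 985369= -319743.24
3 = 3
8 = 8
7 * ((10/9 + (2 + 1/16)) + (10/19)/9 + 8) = 215117/2736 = 78.62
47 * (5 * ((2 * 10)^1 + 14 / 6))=15745 / 3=5248.33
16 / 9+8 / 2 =52 / 9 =5.78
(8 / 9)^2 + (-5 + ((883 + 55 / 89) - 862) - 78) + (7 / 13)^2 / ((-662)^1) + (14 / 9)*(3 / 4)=-23964248434 / 403264251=-59.43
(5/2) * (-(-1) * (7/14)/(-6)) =-5/24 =-0.21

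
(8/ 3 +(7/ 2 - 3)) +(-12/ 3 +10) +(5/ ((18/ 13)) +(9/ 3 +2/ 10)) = 719/ 45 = 15.98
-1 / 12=-0.08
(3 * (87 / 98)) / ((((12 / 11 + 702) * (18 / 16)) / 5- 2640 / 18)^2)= 56845800 / 2836947169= 0.02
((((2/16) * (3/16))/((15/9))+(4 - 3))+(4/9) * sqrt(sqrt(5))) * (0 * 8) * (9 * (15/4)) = 0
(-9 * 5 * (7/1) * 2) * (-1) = 630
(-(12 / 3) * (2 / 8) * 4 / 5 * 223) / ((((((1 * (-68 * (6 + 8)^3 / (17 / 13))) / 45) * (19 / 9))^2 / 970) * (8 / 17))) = -0.01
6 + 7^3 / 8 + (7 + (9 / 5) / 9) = 2243 / 40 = 56.08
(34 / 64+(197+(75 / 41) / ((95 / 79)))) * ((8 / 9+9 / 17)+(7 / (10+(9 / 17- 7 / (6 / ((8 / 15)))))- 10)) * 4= -57212570169 / 9124427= -6270.26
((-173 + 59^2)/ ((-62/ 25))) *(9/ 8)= -186075/ 124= -1500.60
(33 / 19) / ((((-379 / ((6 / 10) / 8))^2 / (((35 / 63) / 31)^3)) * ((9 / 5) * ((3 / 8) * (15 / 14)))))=385 / 711255891460572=0.00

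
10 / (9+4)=10 / 13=0.77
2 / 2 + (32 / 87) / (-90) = 3899 / 3915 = 1.00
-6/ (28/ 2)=-0.43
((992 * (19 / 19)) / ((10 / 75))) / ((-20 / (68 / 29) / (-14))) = 354144 / 29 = 12211.86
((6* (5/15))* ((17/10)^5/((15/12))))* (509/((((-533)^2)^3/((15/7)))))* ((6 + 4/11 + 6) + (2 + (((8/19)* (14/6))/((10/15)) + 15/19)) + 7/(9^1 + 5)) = 15521582813601/838585963843594141175000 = 0.00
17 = 17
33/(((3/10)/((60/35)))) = 1320/7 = 188.57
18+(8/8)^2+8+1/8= 217/8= 27.12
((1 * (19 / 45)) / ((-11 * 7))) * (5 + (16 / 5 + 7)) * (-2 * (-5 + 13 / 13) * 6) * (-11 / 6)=11552 / 1575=7.33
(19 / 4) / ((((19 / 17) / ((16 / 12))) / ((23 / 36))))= 391 / 108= 3.62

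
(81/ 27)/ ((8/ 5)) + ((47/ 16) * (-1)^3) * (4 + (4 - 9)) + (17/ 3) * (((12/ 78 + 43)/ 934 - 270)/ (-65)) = 178978003/ 6313840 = 28.35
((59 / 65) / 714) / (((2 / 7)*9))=59 / 119340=0.00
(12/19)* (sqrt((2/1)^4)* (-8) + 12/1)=-240/19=-12.63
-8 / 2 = -4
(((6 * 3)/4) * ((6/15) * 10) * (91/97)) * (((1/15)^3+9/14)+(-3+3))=395057/36375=10.86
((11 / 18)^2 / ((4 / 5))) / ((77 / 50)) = 1375 / 4536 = 0.30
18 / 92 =9 / 46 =0.20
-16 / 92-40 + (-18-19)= -1775 / 23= -77.17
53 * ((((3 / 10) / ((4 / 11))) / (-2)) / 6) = -583 / 160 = -3.64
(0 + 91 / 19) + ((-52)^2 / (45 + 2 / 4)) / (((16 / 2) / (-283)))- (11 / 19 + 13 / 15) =-4187389 / 1995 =-2098.94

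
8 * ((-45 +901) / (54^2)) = 1712 / 729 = 2.35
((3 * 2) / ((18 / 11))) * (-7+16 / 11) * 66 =-1342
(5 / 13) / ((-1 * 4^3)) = -0.01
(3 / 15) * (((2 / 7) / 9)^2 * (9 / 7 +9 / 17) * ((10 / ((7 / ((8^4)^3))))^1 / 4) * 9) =3298534883328 / 40817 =80812771.23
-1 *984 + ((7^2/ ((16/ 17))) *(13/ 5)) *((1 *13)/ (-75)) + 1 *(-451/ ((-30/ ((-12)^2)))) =6944023/ 6000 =1157.34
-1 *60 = -60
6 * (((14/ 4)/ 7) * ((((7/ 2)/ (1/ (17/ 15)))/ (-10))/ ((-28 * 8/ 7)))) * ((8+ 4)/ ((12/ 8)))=119/ 400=0.30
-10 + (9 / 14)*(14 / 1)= -1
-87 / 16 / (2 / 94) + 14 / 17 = -69289 / 272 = -254.74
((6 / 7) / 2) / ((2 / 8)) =12 / 7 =1.71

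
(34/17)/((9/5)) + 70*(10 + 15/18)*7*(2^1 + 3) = 238885/9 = 26542.78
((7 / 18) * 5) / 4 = 35 / 72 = 0.49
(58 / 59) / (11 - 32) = -58 / 1239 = -0.05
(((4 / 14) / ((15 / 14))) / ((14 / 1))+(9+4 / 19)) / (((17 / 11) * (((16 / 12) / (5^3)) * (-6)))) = -5063575 / 54264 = -93.31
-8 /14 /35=-4 /245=-0.02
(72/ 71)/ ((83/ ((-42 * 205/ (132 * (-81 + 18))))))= 820/ 64823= 0.01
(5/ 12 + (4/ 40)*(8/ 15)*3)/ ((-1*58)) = -173/ 17400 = -0.01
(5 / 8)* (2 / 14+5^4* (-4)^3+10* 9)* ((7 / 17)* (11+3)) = -9777915 / 68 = -143792.87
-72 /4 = -18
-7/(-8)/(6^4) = 7/10368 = 0.00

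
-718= -718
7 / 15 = 0.47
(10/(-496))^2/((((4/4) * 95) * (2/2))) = 5/1168576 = 0.00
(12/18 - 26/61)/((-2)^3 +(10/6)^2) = -132/2867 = -0.05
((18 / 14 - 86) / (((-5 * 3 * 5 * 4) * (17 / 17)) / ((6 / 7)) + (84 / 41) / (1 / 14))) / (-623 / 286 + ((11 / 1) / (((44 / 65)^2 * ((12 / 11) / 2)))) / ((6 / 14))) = 500653296 / 190868804917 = 0.00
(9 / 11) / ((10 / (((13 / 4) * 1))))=0.27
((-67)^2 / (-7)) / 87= -7.37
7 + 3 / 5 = 38 / 5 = 7.60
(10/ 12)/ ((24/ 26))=65/ 72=0.90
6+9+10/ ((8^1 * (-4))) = 14.69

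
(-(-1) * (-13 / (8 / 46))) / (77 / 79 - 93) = 23621 / 29080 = 0.81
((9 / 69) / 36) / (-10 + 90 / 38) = -19 / 40020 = -0.00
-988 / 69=-14.32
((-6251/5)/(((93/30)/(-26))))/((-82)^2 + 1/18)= 5850936/3752023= 1.56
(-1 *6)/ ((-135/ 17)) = 34/ 45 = 0.76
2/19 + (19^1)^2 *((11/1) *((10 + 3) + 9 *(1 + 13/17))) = 37045493/323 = 114691.93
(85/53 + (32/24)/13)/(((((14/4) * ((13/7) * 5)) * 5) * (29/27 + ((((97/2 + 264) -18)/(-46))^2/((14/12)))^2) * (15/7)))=129999639552384/32773120719111114875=0.00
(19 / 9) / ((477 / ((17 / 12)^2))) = 5491 / 618192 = 0.01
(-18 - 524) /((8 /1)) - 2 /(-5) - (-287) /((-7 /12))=-11187 /20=-559.35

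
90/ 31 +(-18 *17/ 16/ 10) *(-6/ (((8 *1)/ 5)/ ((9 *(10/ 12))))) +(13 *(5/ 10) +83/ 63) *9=3528925/ 27776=127.05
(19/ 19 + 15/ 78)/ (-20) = -31/ 520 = -0.06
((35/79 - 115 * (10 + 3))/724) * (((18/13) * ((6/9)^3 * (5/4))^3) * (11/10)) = -64938500/406534869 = -0.16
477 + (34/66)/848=13348385/27984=477.00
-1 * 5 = -5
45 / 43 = 1.05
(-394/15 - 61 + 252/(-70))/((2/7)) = -9541/30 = -318.03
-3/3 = -1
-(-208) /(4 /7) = 364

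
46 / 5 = 9.20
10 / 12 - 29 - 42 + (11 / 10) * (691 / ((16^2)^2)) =-137930477 / 1966080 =-70.16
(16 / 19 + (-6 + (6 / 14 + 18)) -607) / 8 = -39483 / 532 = -74.22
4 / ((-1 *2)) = -2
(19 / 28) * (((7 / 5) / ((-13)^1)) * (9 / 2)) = -171 / 520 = -0.33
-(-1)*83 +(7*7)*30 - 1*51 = 1502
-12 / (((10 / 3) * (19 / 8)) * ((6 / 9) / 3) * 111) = -0.06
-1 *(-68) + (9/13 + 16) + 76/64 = 17863/208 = 85.88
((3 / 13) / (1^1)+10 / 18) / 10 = 46 / 585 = 0.08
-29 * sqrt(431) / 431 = -1.40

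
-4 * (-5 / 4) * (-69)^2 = 23805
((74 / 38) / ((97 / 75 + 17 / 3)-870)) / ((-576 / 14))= 6475 / 118063872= 0.00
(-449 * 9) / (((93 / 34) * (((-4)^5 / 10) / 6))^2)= -29196225 / 15745024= -1.85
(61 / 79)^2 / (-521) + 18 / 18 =3247840 / 3251561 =1.00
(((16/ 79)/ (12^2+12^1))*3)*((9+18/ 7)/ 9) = 36/ 7189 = 0.01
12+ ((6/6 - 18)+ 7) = 2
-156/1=-156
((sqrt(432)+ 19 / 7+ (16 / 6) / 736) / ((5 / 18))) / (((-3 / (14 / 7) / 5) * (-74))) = 5251 / 11914+ 72 * sqrt(3) / 37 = 3.81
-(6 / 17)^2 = -36 / 289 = -0.12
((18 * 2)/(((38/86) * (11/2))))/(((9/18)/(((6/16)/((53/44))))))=9288/1007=9.22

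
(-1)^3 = -1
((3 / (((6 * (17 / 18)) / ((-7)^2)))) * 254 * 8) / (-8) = -112014 / 17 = -6589.06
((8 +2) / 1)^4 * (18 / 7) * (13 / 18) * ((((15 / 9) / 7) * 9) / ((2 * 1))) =975000 / 49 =19897.96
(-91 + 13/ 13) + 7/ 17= -1523/ 17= -89.59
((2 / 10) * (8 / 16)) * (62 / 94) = 31 / 470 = 0.07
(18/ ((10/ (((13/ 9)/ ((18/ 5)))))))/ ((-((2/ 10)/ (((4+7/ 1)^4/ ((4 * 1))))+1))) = -0.72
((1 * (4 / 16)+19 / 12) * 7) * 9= 231 / 2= 115.50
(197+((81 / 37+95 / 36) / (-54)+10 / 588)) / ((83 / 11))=7634723855 / 292531176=26.10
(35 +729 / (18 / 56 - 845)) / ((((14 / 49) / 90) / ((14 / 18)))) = 197806385 / 23651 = 8363.55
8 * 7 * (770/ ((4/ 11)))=118580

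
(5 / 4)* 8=10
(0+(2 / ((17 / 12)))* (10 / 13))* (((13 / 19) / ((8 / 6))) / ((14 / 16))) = 1440 / 2261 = 0.64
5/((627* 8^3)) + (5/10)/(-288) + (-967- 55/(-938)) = -966.94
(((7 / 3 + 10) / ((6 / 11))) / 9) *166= 33781 / 81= 417.05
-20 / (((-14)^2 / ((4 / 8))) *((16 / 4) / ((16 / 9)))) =-10 / 441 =-0.02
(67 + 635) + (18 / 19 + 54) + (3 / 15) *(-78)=70428 / 95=741.35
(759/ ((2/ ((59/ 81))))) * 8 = 59708/ 27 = 2211.41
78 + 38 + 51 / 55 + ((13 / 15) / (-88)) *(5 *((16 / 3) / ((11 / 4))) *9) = 70221 / 605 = 116.07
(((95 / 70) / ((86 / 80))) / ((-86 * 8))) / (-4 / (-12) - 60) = 285 / 9267188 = 0.00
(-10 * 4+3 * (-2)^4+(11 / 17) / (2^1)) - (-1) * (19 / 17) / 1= 321 / 34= 9.44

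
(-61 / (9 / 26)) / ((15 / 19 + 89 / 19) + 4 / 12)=-30134 / 993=-30.35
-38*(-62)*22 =51832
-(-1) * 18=18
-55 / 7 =-7.86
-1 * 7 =-7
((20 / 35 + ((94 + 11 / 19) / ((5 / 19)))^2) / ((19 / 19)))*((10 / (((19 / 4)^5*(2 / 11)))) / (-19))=-154.63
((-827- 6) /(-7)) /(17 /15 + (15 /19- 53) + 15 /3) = -4845 /1876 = -2.58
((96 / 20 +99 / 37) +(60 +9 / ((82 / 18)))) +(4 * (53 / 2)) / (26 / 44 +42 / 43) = 1541820064 / 11248555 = 137.07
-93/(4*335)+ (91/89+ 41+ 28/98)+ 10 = 43609981/834820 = 52.24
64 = 64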